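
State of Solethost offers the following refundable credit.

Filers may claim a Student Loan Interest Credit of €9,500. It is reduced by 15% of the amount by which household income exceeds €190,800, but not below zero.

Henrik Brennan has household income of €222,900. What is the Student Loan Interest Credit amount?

Student Loan Interest Credit: 15% of the €32,100 excess over €190,800 is €4,815; credit = €9,500 − €4,815 = €4,685.

€4,685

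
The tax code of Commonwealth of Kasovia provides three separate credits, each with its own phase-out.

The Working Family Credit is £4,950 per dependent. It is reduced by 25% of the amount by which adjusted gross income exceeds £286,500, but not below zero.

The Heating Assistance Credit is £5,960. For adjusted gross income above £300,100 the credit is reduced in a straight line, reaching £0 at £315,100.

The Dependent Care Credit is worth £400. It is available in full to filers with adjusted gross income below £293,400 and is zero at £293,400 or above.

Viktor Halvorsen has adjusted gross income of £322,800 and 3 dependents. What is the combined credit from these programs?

£5,775

Working Family Credit: base = 3 × £4,950 = £14,850. 25% of the £36,300 excess over £286,500 is £9,075; credit = £14,850 − £9,075 = £5,775.
Heating Assistance Credit: £322,800 is at or above £315,100, so the credit is £0.
Dependent Care Credit: £322,800 meets or exceeds the £293,400 cutoff, so the credit is £0.
Total: £5,775 + £0 + £0 = £5,775.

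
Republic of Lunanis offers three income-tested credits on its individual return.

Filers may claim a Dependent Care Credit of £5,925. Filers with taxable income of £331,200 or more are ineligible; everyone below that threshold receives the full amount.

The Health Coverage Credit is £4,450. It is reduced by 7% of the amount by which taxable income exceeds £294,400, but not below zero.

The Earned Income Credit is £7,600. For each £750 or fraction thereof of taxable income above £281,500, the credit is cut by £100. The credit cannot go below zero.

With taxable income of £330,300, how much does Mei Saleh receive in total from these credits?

Dependent Care Credit: £330,300 is below the £331,200 cutoff, so the full £5,925 applies.
Health Coverage Credit: 7% of the £35,900 excess over £294,400 is £2,513; credit = £4,450 − £2,513 = £1,937.
Earned Income Credit: income exceeds £281,500 by £48,800, which is 66 full-or-partial £750 increments; reduction = 66 × £100 = £6,600, leaving £1,000.
Total: £5,925 + £1,937 + £1,000 = £8,862.

£8,862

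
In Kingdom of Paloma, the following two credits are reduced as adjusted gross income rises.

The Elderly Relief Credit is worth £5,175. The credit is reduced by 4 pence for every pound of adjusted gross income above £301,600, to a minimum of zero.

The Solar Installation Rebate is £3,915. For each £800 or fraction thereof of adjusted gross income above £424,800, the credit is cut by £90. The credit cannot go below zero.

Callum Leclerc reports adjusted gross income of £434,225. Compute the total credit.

£2,835

Elderly Relief Credit: 4% of the £132,625 excess over £301,600 is £5,305 ≥ base, so the credit is £0.
Solar Installation Rebate: income exceeds £424,800 by £9,425, which is 12 full-or-partial £800 increments; reduction = 12 × £90 = £1,080, leaving £2,835.
Total: £0 + £2,835 = £2,835.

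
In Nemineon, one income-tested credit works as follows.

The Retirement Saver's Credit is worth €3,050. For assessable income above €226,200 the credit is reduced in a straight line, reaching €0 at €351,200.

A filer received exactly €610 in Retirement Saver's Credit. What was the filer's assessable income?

€326,200

€610 is 610/3,050 of the full €3,050, so 2,440/3,050 of the €125,000 range has been used: income = €226,200 + €125,000 × 2,440/3,050 = €326,200.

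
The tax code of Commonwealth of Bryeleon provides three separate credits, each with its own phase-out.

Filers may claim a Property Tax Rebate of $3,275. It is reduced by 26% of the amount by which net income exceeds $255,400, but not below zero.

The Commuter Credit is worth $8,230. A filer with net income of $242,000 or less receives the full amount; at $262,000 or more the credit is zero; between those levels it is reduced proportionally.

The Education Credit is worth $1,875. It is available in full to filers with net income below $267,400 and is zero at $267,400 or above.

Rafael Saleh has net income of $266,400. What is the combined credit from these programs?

Property Tax Rebate: 26% of the $11,000 excess over $255,400 is $2,860; credit = $3,275 − $2,860 = $415.
Commuter Credit: $266,400 is at or above $262,000, so the credit is $0.
Education Credit: $266,400 is below the $267,400 cutoff, so the full $1,875 applies.
Total: $415 + $0 + $1,875 = $2,290.

$2,290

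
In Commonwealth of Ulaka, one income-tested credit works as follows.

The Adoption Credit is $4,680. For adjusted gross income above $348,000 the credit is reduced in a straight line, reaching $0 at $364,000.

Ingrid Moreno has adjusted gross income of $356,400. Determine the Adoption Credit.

Adoption Credit: $356,400 is $8,400 into a $16,000 phase-out range, leaving 7,600/16,000 of the credit: $4,680 × 7,600/16,000 = $2,223.

$2,223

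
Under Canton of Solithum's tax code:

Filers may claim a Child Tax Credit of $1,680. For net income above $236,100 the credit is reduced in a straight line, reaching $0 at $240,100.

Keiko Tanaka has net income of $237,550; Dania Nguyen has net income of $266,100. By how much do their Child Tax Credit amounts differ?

Keiko ($237,550): Child Tax Credit: $237,550 is $1,450 into a $4,000 phase-out range, leaving 2,550/4,000 of the credit: $1,680 × 2,550/4,000 = $1,071.
Dania ($266,100): Child Tax Credit: $266,100 is at or above $240,100, so the credit is $0.
Difference: |$1,071 − $0| = $1,071.

$1,071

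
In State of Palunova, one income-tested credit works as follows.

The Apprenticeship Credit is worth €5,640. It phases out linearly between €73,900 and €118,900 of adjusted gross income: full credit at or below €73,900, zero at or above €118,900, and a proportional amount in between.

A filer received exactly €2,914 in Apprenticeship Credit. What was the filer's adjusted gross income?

€95,650

€2,914 is 2,914/5,640 of the full €5,640, so 2,726/5,640 of the €45,000 range has been used: income = €73,900 + €45,000 × 2,726/5,640 = €95,650.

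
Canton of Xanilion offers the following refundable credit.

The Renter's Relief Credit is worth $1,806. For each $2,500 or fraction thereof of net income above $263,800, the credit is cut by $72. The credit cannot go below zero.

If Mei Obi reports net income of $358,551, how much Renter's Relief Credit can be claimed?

Renter's Relief Credit: income exceeds $263,800 by $94,751 → 38 increments × $72 = $2,736 ≥ base, so the credit is $0.

$0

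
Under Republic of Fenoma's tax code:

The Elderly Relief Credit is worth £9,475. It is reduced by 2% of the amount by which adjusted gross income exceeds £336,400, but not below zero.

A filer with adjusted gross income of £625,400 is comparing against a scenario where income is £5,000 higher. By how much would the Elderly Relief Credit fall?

£100

At £625,400 — 2% of the £289,000 excess over £336,400 is £5,780; credit = £9,475 − £5,780 = £3,695.
At £630,400 — 2% of the £294,000 excess over £336,400 is £5,880; credit = £9,475 − £5,880 = £3,595.
Lost: £3,695 − £3,595 = £100.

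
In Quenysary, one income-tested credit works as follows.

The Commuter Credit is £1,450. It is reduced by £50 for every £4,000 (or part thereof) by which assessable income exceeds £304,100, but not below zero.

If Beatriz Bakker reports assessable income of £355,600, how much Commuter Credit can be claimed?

Commuter Credit: income exceeds £304,100 by £51,500, which is 13 full-or-partial £4,000 increments; reduction = 13 × £50 = £650, leaving £800.

£800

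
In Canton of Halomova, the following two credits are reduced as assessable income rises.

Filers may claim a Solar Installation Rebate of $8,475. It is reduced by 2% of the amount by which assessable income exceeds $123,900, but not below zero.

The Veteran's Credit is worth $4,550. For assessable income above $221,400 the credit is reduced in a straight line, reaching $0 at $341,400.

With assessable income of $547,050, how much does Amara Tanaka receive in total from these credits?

$12

Solar Installation Rebate: 2% of the $423,150 excess over $123,900 is $8,463; credit = $8,475 − $8,463 = $12.
Veteran's Credit: $547,050 is at or above $341,400, so the credit is $0.
Total: $12 + $0 = $12.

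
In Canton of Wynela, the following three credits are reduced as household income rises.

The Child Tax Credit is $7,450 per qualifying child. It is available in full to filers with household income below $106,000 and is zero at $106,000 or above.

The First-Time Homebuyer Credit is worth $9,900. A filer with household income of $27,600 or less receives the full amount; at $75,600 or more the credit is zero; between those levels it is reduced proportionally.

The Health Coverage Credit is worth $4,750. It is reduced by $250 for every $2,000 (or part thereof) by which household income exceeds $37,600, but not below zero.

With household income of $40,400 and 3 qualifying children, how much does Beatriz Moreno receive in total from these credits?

$33,860

Child Tax Credit: base = 3 × $7,450 = $22,350. $40,400 is below the $106,000 cutoff, so the full $22,350 applies.
First-Time Homebuyer Credit: $40,400 is $12,800 into a $48,000 phase-out range, leaving 35,200/48,000 of the credit: $9,900 × 35,200/48,000 = $7,260.
Health Coverage Credit: income exceeds $37,600 by $2,800, which is 2 full-or-partial $2,000 increments; reduction = 2 × $250 = $500, leaving $4,250.
Total: $22,350 + $7,260 + $4,250 = $33,860.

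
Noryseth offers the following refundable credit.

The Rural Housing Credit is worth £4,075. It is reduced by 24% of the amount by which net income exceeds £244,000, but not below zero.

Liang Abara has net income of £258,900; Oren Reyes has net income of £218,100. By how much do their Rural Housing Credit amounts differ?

Liang (£258,900): Rural Housing Credit: 24% of the £14,900 excess over £244,000 is £3,576; credit = £4,075 − £3,576 = £499.
Oren (£218,100): Rural Housing Credit: £218,100 is at or below the £244,000 threshold, so the full £4,075 applies.
Difference: |£499 − £4,075| = £3,576.

£3,576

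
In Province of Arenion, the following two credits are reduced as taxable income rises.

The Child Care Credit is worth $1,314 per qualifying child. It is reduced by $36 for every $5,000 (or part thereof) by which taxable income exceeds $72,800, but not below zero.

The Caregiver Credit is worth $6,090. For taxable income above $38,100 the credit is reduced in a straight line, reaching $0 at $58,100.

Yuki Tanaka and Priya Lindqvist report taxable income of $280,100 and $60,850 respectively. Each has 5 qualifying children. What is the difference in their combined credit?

$1,512

Yuki ($280,100): Child Care Credit: base = 5 × $1,314 = $6,570. income exceeds $72,800 by $207,300, which is 42 full-or-partial $5,000 increments; reduction = 42 × $36 = $1,512, leaving $5,058. Caregiver Credit: $280,100 is at or above $58,100, so the credit is $0. total $5,058 + $0 = $5,058
Priya ($60,850): Child Care Credit: base = 5 × $1,314 = $6,570. $60,850 is at or below the $72,800 threshold, so the full $6,570 applies. Caregiver Credit: $60,850 is at or above $58,100, so the credit is $0. total $6,570 + $0 = $6,570
Difference: |$5,058 − $6,570| = $1,512.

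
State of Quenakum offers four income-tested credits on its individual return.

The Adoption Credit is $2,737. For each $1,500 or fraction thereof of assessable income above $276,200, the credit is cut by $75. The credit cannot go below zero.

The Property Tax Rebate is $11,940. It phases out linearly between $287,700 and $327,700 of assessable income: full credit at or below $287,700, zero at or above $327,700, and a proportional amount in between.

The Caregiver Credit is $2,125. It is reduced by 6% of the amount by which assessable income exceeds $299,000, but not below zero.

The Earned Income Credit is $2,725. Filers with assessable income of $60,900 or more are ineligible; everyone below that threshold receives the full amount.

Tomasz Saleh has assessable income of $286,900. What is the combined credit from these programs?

$16,202

Adoption Credit: income exceeds $276,200 by $10,700, which is 8 full-or-partial $1,500 increments; reduction = 8 × $75 = $600, leaving $2,137.
Property Tax Rebate: $286,900 is at or below the $287,700 threshold, so the full $11,940 applies.
Caregiver Credit: $286,900 is at or below the $299,000 threshold, so the full $2,125 applies.
Earned Income Credit: $286,900 meets or exceeds the $60,900 cutoff, so the credit is $0.
Total: $2,137 + $11,940 + $2,125 + $0 = $16,202.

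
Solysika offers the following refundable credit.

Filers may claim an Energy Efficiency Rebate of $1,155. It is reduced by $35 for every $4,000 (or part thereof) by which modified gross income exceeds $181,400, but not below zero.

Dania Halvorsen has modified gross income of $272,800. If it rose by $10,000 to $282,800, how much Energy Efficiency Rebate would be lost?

$105

At $272,800 — income exceeds $181,400 by $91,400, which is 23 full-or-partial $4,000 increments; reduction = 23 × $35 = $805, leaving $350.
At $282,800 — income exceeds $181,400 by $101,400, which is 26 full-or-partial $4,000 increments; reduction = 26 × $35 = $910, leaving $245.
Lost: $350 − $245 = $105.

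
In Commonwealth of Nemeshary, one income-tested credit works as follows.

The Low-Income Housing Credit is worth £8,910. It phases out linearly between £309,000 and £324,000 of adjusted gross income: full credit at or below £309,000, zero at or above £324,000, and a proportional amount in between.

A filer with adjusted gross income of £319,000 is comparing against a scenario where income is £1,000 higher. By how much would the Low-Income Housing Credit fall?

At £319,000 — £319,000 is £10,000 into a £15,000 phase-out range, leaving 5,000/15,000 of the credit: £8,910 × 5,000/15,000 = £2,970.
At £320,000 — £320,000 is £11,000 into a £15,000 phase-out range, leaving 4,000/15,000 of the credit: £8,910 × 4,000/15,000 = £2,376.
Lost: £2,970 − £2,376 = £594.

£594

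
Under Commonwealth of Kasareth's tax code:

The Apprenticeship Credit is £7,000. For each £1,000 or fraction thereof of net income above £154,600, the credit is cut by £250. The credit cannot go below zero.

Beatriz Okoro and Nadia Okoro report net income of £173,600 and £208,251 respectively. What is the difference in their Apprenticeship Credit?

£2,250

Beatriz (£173,600): Apprenticeship Credit: income exceeds £154,600 by £19,000, which is 19 full-or-partial £1,000 increments; reduction = 19 × £250 = £4,750, leaving £2,250.
Nadia (£208,251): Apprenticeship Credit: income exceeds £154,600 by £53,651 → 54 increments × £250 = £13,500 ≥ base, so the credit is £0.
Difference: |£2,250 − £0| = £2,250.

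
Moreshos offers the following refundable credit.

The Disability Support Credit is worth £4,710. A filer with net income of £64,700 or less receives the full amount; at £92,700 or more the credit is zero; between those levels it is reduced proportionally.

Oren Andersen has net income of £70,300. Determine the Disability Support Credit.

£3,768

Disability Support Credit: £70,300 is £5,600 into a £28,000 phase-out range, leaving 22,400/28,000 of the credit: £4,710 × 22,400/28,000 = £3,768.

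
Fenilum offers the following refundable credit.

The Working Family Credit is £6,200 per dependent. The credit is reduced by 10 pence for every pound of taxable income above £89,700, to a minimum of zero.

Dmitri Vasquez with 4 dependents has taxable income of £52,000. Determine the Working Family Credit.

£24,800

Working Family Credit: base = 4 × £6,200 = £24,800. £52,000 is at or below the £89,700 threshold, so the full £24,800 applies.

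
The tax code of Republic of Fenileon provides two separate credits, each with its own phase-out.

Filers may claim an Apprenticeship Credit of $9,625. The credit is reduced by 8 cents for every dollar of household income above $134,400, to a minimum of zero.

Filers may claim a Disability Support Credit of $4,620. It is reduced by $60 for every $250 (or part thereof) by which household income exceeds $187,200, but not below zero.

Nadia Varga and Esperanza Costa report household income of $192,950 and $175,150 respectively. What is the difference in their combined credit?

Nadia ($192,950): Apprenticeship Credit: 8% of the $58,550 excess over $134,400 is $4,684; credit = $9,625 − $4,684 = $4,941. Disability Support Credit: income exceeds $187,200 by $5,750, which is 23 full-or-partial $250 increments; reduction = 23 × $60 = $1,380, leaving $3,240. total $4,941 + $3,240 = $8,181
Esperanza ($175,150): Apprenticeship Credit: 8% of the $40,750 excess over $134,400 is $3,260; credit = $9,625 − $3,260 = $6,365. Disability Support Credit: $175,150 is at or below the $187,200 threshold, so the full $4,620 applies. total $6,365 + $4,620 = $10,985
Difference: |$8,181 − $10,985| = $2,804.

$2,804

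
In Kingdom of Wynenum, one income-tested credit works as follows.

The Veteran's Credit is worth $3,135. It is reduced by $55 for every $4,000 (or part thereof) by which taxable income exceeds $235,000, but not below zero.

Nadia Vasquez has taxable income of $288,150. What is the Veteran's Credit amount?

$2,365

Veteran's Credit: income exceeds $235,000 by $53,150, which is 14 full-or-partial $4,000 increments; reduction = 14 × $55 = $770, leaving $2,365.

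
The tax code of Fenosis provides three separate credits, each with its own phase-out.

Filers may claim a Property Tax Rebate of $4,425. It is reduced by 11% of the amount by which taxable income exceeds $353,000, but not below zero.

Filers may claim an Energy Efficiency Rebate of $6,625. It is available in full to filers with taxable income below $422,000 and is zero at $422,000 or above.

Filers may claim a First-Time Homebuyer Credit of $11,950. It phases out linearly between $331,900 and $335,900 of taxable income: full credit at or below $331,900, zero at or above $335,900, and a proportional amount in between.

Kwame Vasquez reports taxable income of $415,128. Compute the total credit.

Property Tax Rebate: 11% of the $62,128 excess over $353,000 is $6,834.08 ≥ base, so the credit is $0.
Energy Efficiency Rebate: $415,128 is below the $422,000 cutoff, so the full $6,625 applies.
First-Time Homebuyer Credit: $415,128 is at or above $335,900, so the credit is $0.
Total: $0 + $6,625 + $0 = $6,625.

$6,625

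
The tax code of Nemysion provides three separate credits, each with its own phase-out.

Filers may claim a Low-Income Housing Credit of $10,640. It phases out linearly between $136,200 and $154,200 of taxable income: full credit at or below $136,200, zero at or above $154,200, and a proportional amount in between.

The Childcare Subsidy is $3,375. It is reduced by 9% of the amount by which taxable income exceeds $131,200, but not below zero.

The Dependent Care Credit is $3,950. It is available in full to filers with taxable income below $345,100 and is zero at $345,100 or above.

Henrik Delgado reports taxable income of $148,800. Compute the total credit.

$8,933

Low-Income Housing Credit: $148,800 is $12,600 into a $18,000 phase-out range, leaving 5,400/18,000 of the credit: $10,640 × 5,400/18,000 = $3,192.
Childcare Subsidy: 9% of the $17,600 excess over $131,200 is $1,584; credit = $3,375 − $1,584 = $1,791.
Dependent Care Credit: $148,800 is below the $345,100 cutoff, so the full $3,950 applies.
Total: $3,192 + $1,791 + $3,950 = $8,933.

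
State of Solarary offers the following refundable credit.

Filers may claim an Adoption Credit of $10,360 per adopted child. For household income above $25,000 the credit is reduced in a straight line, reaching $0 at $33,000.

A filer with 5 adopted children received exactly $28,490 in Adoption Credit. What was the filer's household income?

Full credit = 5 × $10,360 = $51,800.
$28,490 is 28,490/51,800 of the full $51,800, so 23,310/51,800 of the $8,000 range has been used: income = $25,000 + $8,000 × 23,310/51,800 = $28,600.

$28,600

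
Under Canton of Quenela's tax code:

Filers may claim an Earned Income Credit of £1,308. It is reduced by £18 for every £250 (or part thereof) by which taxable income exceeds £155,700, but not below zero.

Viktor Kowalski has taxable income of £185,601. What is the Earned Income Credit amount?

£0

Earned Income Credit: income exceeds £155,700 by £29,901 → 120 increments × £18 = £2,160 ≥ base, so the credit is £0.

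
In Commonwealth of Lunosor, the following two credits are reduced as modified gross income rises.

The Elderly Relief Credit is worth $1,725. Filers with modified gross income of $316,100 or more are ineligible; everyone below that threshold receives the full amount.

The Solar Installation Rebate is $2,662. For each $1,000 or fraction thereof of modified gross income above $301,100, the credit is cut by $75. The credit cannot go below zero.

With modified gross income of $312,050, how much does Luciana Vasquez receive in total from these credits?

$3,562

Elderly Relief Credit: $312,050 is below the $316,100 cutoff, so the full $1,725 applies.
Solar Installation Rebate: income exceeds $301,100 by $10,950, which is 11 full-or-partial $1,000 increments; reduction = 11 × $75 = $825, leaving $1,837.
Total: $1,725 + $1,837 = $3,562.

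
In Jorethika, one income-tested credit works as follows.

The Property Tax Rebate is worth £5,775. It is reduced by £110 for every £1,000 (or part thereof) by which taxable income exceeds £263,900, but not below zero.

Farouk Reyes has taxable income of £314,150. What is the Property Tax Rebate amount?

Property Tax Rebate: income exceeds £263,900 by £50,250, which is 51 full-or-partial £1,000 increments; reduction = 51 × £110 = £5,610, leaving £165.

£165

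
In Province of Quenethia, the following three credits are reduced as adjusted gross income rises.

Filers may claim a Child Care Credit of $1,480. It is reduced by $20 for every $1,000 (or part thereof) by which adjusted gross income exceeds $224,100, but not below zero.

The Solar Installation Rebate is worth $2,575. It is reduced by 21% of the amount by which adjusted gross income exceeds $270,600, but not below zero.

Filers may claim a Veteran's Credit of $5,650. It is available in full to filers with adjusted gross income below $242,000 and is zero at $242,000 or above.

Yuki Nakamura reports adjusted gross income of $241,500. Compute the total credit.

Child Care Credit: income exceeds $224,100 by $17,400, which is 18 full-or-partial $1,000 increments; reduction = 18 × $20 = $360, leaving $1,120.
Solar Installation Rebate: $241,500 is at or below the $270,600 threshold, so the full $2,575 applies.
Veteran's Credit: $241,500 is below the $242,000 cutoff, so the full $5,650 applies.
Total: $1,120 + $2,575 + $5,650 = $9,345.

$9,345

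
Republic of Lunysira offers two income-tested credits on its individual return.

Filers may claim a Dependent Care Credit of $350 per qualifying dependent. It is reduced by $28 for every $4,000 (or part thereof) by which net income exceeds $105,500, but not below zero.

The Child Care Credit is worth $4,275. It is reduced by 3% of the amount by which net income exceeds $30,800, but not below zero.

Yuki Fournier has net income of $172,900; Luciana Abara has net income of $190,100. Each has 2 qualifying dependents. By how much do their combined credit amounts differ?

Yuki ($172,900): Dependent Care Credit: base = 2 × $350 = $700. income exceeds $105,500 by $67,400, which is 17 full-or-partial $4,000 increments; reduction = 17 × $28 = $476, leaving $224. Child Care Credit: 3% of the $142,100 excess over $30,800 is $4,263; credit = $4,275 − $4,263 = $12. total $224 + $12 = $236
Luciana ($190,100): Dependent Care Credit: base = 2 × $350 = $700. income exceeds $105,500 by $84,600, which is 22 full-or-partial $4,000 increments; reduction = 22 × $28 = $616, leaving $84. Child Care Credit: 3% of the $159,300 excess over $30,800 is $4,779 ≥ base, so the credit is $0. total $84 + $0 = $84
Difference: |$236 − $84| = $152.

$152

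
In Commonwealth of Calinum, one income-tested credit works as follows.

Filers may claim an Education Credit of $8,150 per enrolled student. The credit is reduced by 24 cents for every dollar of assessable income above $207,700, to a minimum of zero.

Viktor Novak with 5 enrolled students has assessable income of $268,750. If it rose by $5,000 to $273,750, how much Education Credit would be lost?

At $268,750 — base = 5 × $8,150 = $40,750. 24% of the $61,050 excess over $207,700 is $14,652; credit = $40,750 − $14,652 = $26,098.
At $273,750 — base = 5 × $8,150 = $40,750. 24% of the $66,050 excess over $207,700 is $15,852; credit = $40,750 − $15,852 = $24,898.
Lost: $26,098 − $24,898 = $1,200.

$1,200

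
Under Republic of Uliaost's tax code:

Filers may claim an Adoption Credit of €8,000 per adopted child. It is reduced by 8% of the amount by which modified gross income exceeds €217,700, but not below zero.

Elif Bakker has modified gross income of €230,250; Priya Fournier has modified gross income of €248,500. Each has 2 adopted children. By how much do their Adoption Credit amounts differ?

Elif (€230,250): Adoption Credit: base = 2 × €8,000 = €16,000. 8% of the €12,550 excess over €217,700 is €1,004; credit = €16,000 − €1,004 = €14,996.
Priya (€248,500): Adoption Credit: base = 2 × €8,000 = €16,000. 8% of the €30,800 excess over €217,700 is €2,464; credit = €16,000 − €2,464 = €13,536.
Difference: |€14,996 − €13,536| = €1,460.

€1,460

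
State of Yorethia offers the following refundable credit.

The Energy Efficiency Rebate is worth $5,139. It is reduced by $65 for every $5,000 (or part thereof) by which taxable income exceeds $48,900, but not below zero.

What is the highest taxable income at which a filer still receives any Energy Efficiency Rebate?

After 79 increments the reduction is 79 × $65 = $5,135, leaving $4; one more increment wipes it out. Increment 79 ends at excess 79 × $5,000 = $395,000, so the highest qualifying income is $48,900 + $395,000 = $443,900.

$443,900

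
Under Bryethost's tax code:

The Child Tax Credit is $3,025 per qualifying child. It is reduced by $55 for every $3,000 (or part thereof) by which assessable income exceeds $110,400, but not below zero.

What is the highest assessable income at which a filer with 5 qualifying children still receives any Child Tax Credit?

$932,400

Full credit = 5 × $3,025 = $15,125.
After 274 increments the reduction is 274 × $55 = $15,070, leaving $55; one more increment wipes it out. Increment 274 ends at excess 274 × $3,000 = $822,000, so the highest qualifying income is $110,400 + $822,000 = $932,400.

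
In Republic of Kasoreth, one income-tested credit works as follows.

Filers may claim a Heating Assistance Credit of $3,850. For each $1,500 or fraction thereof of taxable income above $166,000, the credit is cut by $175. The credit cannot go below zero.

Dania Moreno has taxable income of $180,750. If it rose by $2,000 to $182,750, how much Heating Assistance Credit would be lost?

At $180,750 — income exceeds $166,000 by $14,750, which is 10 full-or-partial $1,500 increments; reduction = 10 × $175 = $1,750, leaving $2,100.
At $182,750 — income exceeds $166,000 by $16,750, which is 12 full-or-partial $1,500 increments; reduction = 12 × $175 = $2,100, leaving $1,750.
Lost: $2,100 − $1,750 = $350.

$350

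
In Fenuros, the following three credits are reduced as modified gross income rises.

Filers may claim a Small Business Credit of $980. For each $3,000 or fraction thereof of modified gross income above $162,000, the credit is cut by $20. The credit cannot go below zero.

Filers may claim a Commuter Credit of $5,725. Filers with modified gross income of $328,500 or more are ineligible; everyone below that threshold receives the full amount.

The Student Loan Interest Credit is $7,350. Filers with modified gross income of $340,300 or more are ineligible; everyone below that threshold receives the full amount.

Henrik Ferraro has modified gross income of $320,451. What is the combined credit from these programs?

Small Business Credit: income exceeds $162,000 by $158,451 → 53 increments × $20 = $1,060 ≥ base, so the credit is $0.
Commuter Credit: $320,451 is below the $328,500 cutoff, so the full $5,725 applies.
Student Loan Interest Credit: $320,451 is below the $340,300 cutoff, so the full $7,350 applies.
Total: $0 + $5,725 + $7,350 = $13,075.

$13,075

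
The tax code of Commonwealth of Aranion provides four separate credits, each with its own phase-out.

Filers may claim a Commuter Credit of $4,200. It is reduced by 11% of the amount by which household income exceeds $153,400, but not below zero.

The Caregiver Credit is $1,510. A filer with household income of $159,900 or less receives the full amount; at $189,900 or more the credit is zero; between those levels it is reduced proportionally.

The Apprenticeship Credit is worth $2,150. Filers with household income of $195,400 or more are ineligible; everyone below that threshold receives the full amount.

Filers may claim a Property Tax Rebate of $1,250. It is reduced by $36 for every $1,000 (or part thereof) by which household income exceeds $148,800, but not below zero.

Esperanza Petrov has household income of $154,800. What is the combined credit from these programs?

$8,740

Commuter Credit: 11% of the $1,400 excess over $153,400 is $154; credit = $4,200 − $154 = $4,046.
Caregiver Credit: $154,800 is at or below the $159,900 threshold, so the full $1,510 applies.
Apprenticeship Credit: $154,800 is below the $195,400 cutoff, so the full $2,150 applies.
Property Tax Rebate: income exceeds $148,800 by $6,000, which is 6 full-or-partial $1,000 increments; reduction = 6 × $36 = $216, leaving $1,034.
Total: $4,046 + $1,510 + $2,150 + $1,034 = $8,740.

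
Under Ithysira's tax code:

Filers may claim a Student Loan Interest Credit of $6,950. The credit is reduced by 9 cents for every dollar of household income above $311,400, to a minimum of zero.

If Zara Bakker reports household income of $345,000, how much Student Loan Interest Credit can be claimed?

Student Loan Interest Credit: 9% of the $33,600 excess over $311,400 is $3,024; credit = $6,950 − $3,024 = $3,926.

$3,926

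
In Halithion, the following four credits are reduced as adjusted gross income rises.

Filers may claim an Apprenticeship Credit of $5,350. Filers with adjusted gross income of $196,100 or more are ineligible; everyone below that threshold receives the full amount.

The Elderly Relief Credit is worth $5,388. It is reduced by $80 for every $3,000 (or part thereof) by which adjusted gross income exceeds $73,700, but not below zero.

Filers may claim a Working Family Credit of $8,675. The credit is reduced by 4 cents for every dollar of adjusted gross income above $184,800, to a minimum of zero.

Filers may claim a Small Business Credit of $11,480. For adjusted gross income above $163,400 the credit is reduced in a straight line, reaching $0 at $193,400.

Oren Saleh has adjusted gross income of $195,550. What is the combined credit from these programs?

Apprenticeship Credit: $195,550 is below the $196,100 cutoff, so the full $5,350 applies.
Elderly Relief Credit: income exceeds $73,700 by $121,850, which is 41 full-or-partial $3,000 increments; reduction = 41 × $80 = $3,280, leaving $2,108.
Working Family Credit: 4% of the $10,750 excess over $184,800 is $430; credit = $8,675 − $430 = $8,245.
Small Business Credit: $195,550 is at or above $193,400, so the credit is $0.
Total: $5,350 + $2,108 + $8,245 + $0 = $15,703.

$15,703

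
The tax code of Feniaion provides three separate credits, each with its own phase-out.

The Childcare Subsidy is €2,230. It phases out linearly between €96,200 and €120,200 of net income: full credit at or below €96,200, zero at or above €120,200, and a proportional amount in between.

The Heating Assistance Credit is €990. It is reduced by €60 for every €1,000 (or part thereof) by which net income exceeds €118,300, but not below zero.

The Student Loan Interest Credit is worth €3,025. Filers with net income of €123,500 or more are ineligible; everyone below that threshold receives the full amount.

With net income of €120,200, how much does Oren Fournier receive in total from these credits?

Childcare Subsidy: €120,200 is at or above €120,200, so the credit is €0.
Heating Assistance Credit: income exceeds €118,300 by €1,900, which is 2 full-or-partial €1,000 increments; reduction = 2 × €60 = €120, leaving €870.
Student Loan Interest Credit: €120,200 is below the €123,500 cutoff, so the full €3,025 applies.
Total: €0 + €870 + €3,025 = €3,895.

€3,895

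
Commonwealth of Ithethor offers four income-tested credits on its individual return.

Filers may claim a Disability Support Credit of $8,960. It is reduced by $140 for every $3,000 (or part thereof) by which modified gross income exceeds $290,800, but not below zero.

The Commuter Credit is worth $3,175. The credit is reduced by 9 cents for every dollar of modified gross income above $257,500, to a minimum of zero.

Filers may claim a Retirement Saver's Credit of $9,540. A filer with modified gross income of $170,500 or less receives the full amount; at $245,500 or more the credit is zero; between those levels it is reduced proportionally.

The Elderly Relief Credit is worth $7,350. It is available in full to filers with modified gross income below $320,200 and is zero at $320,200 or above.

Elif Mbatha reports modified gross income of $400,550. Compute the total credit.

$3,780

Disability Support Credit: income exceeds $290,800 by $109,750, which is 37 full-or-partial $3,000 increments; reduction = 37 × $140 = $5,180, leaving $3,780.
Commuter Credit: 9% of the $143,050 excess over $257,500 is $12,874.50 ≥ base, so the credit is $0.
Retirement Saver's Credit: $400,550 is at or above $245,500, so the credit is $0.
Elderly Relief Credit: $400,550 meets or exceeds the $320,200 cutoff, so the credit is $0.
Total: $3,780 + $0 + $0 + $0 = $3,780.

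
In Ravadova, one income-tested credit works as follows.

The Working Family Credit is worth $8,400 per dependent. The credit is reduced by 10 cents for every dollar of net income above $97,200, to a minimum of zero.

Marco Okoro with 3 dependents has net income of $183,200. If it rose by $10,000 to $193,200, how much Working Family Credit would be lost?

At $183,200 — base = 3 × $8,400 = $25,200. 10% of the $86,000 excess over $97,200 is $8,600; credit = $25,200 − $8,600 = $16,600.
At $193,200 — base = 3 × $8,400 = $25,200. 10% of the $96,000 excess over $97,200 is $9,600; credit = $25,200 − $9,600 = $15,600.
Lost: $16,600 − $15,600 = $1,000.

$1,000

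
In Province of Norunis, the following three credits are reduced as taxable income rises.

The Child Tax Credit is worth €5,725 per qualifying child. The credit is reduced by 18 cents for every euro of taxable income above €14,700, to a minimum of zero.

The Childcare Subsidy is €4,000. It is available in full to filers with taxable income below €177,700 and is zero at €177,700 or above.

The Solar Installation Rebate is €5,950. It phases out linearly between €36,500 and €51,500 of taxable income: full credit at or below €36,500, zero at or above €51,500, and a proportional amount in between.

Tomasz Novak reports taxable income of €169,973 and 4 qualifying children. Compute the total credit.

€4,000

Child Tax Credit: base = 4 × €5,725 = €22,900. 18% of the €155,273 excess over €14,700 is €27,949.14 ≥ base, so the credit is €0.
Childcare Subsidy: €169,973 is below the €177,700 cutoff, so the full €4,000 applies.
Solar Installation Rebate: €169,973 is at or above €51,500, so the credit is €0.
Total: €0 + €4,000 + €0 = €4,000.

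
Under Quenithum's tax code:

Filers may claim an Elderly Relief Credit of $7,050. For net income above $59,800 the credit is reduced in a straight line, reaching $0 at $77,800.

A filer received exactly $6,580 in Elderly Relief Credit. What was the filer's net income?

$6,580 is 6,580/7,050 of the full $7,050, so 470/7,050 of the $18,000 range has been used: income = $59,800 + $18,000 × 470/7,050 = $61,000.

$61,000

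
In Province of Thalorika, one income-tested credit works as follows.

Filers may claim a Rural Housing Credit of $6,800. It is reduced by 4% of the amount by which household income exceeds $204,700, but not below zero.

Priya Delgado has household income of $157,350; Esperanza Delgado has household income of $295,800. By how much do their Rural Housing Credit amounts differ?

$3,644

Priya ($157,350): Rural Housing Credit: $157,350 is at or below the $204,700 threshold, so the full $6,800 applies.
Esperanza ($295,800): Rural Housing Credit: 4% of the $91,100 excess over $204,700 is $3,644; credit = $6,800 − $3,644 = $3,156.
Difference: |$6,800 − $3,156| = $3,644.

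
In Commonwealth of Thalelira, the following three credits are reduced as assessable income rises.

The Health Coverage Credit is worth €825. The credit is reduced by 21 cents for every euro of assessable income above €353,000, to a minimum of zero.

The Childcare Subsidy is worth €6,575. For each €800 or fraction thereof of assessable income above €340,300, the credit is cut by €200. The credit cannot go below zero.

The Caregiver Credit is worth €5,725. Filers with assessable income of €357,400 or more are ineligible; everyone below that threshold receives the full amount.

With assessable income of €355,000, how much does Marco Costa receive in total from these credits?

€8,905

Health Coverage Credit: 21% of the €2,000 excess over €353,000 is €420; credit = €825 − €420 = €405.
Childcare Subsidy: income exceeds €340,300 by €14,700, which is 19 full-or-partial €800 increments; reduction = 19 × €200 = €3,800, leaving €2,775.
Caregiver Credit: €355,000 is below the €357,400 cutoff, so the full €5,725 applies.
Total: €405 + €2,775 + €5,725 = €8,905.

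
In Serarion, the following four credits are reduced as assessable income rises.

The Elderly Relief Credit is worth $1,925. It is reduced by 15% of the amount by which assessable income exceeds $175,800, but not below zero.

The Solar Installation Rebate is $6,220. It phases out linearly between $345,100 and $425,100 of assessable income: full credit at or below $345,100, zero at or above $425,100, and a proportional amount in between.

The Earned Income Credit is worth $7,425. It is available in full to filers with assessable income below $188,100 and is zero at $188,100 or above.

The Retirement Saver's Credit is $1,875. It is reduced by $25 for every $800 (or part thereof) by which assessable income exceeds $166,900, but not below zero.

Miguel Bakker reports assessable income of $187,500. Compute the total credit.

$15,040

Elderly Relief Credit: 15% of the $11,700 excess over $175,800 is $1,755; credit = $1,925 − $1,755 = $170.
Solar Installation Rebate: $187,500 is at or below the $345,100 threshold, so the full $6,220 applies.
Earned Income Credit: $187,500 is below the $188,100 cutoff, so the full $7,425 applies.
Retirement Saver's Credit: income exceeds $166,900 by $20,600, which is 26 full-or-partial $800 increments; reduction = 26 × $25 = $650, leaving $1,225.
Total: $170 + $6,220 + $7,425 + $1,225 = $15,040.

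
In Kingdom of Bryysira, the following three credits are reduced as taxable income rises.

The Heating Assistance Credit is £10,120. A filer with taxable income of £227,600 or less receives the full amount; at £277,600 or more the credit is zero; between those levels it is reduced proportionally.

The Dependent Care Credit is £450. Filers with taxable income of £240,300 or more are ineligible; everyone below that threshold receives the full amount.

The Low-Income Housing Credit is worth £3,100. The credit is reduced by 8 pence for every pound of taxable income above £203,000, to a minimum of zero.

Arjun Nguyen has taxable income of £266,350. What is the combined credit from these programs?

Heating Assistance Credit: £266,350 is £38,750 into a £50,000 phase-out range, leaving 11,250/50,000 of the credit: £10,120 × 11,250/50,000 = £2,277.
Dependent Care Credit: £266,350 meets or exceeds the £240,300 cutoff, so the credit is £0.
Low-Income Housing Credit: 8% of the £63,350 excess over £203,000 is £5,068 ≥ base, so the credit is £0.
Total: £2,277 + £0 + £0 = £2,277.

£2,277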